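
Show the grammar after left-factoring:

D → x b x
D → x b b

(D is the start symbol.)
D → x b D'
D' → x
D' → b

Left-factoring transforms A → αβ₁ | αβ₂ into A → αA' and A' → β₁ | β₂
(α is the longest common prefix among the alternatives). Repeat until
no nonterminal has two alternatives with a common prefix.

Round 1: D has alternatives sharing prefix 'x b'. Introduce D': D → x b D'
  Add: D' → x
  Add: D' → b

No remaining common prefixes — done.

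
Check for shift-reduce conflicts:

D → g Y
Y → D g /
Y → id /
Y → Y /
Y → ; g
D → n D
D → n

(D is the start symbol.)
A shift-reduce conflict occurs when an LR(0) state has both:
  - a complete (reduce) item [A → α .] (dot at the end), and
  - a shift item [B → β . c γ] (dot before a terminal).

Augment with D' → D and build the canonical LR(0) collection (I0 = CLOSURE({[D' → . D]}), then GOTO on every symbol after a dot until no new states appear). It has 14 states:
  I0: { [D → . g Y], [D → . n D], [D → . n], [D' → . D] }  — shift
  I1: { [D' → D .] }  — accept
  I2: { [D → . g Y], [D → . n D], [D → . n], [D → g . Y], [Y → . ; g], [Y → . D g /], [Y → . Y /], [Y → . id /] }  — shift
  I3: { [D → . g Y], [D → . n D], [D → . n], [D → n . D], [D → n .] }  — shift, reduce
  I4: { [D → n D .] }  — reduce
  I5: { [Y → ; . g] }  — shift
  I6: { [Y → D . g /] }  — shift
  I7: { [D → g Y .], [Y → Y . /] }  — shift, reduce
  I8: { [Y → id . /] }  — shift
  I9: { [Y → id / .] }  — reduce
  I10: { [Y → Y / .] }  — reduce
  I11: { [Y → D g . /] }  — shift
  I12: { [Y → D g / .] }  — reduce
  I13: { [Y → ; g .] }  — reduce

I3 contains reduce item [D → n .] and shift items [D → . g Y], [D → . n], [D → . n D] — shift-reduce conflict.
I7 contains reduce item [D → g Y .] and shift item [Y → Y . /] — shift-reduce conflict.

Answer: Yes — I3: [D → n .] vs [D → . g Y]; I7: [D → g Y .] vs [Y → Y . /]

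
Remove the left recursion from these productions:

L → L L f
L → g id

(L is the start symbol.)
L → g id L'
L' → L f L'
L' → ε

L is directly left-recursive. The standard transformation for
  A → A α₁ | ... | A α_m | β₁ | ... | β_n
is
  A  → β₁ A' | ... | β_n A'
  A' → α₁ A' | ... | α_m A' | ε

L → g id becomes L → g id L'
L → L L f becomes L' → L f L'
Add L' → ε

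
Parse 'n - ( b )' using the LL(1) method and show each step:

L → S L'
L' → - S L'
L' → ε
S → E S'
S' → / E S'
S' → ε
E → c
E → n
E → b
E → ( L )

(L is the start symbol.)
LL(1) parsing maintains a stack (initially the start symbol over $) and the input. At each step: if the stack top is a terminal, match it against the current input token; if it is a non-terminal N, replace it with the RHS of M[N, lookahead] (the unique production whose predict set contains the lookahead).

Stack is shown with the top on the left.

Stack              Input        Action
--------------------------------------
L $                n - ( b ) $  output L → S L'
S L' $             n - ( b ) $  output S → E S'
E S' L' $          n - ( b ) $  output E → n
n S' L' $          n - ( b ) $  match 'n'
S' L' $            - ( b ) $    output S' → ε
L' $               - ( b ) $    output L' → - S L'
- S L' $           - ( b ) $    match '-'
S L' $             ( b ) $      output S → E S'
E S' L' $          ( b ) $      output E → ( L )
( L ) S' L' $      ( b ) $      match '('
L ) S' L' $        b ) $        output L → S L'
S L' ) S' L' $     b ) $        output S → E S'
E S' L' ) S' L' $  b ) $        output E → b
b S' L' ) S' L' $  b ) $        match 'b'
S' L' ) S' L' $    ) $          output S' → ε
L' ) S' L' $       ) $          output L' → ε
) S' L' $          ) $          match ')'
S' L' $            $            output S' → ε
L' $               $            output L' → ε
$                  $            accept

The string is accepted.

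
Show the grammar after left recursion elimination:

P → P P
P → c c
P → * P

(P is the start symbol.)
P is directly left-recursive. The standard transformation for
  A → A α₁ | ... | A α_m | β₁ | ... | β_n
is
  A  → β₁ A' | ... | β_n A'
  A' → α₁ A' | ... | α_m A' | ε

P → c c becomes P → c c P'
P → * P becomes P → * P P'
P → P P becomes P' → P P'
Add P' → ε

Resulting grammar:
P → c c P'
P → * P P'
P' → P P'
P' → ε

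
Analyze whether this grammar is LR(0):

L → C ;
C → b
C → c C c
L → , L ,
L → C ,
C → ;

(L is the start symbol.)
Yes, the grammar is LR(0)

A grammar is LR(0) if no state in the canonical LR(0) collection has:
  - both a shift item (dot before a terminal) and a complete item (shift-reduce conflict), or
  - two or more complete items (reduce-reduce conflict; the accept item [L' → L .] counts as a complete item here).

Augment with L' → L and build the canonical LR(0) collection (I0 = CLOSURE({[L' → . L]}), then GOTO on every symbol after a dot until no new states appear). It has 13 states:
  I0: { [C → . ;], [C → . b], [C → . c C c], [L → . , L ,], [L → . C ,], [L → . C ;], [L' → . L] }  — shift
  I1: { [C → . ;], [C → . b], [C → . c C c], [L → , . L ,], [L → . , L ,], [L → . C ,], [L → . C ;] }  — shift
  I2: { [C → ; .] }  — reduce
  I3: { [L → C . ,], [L → C . ;] }  — shift
  I4: { [L' → L .] }  — accept
  I5: { [C → b .] }  — reduce
  I6: { [C → . ;], [C → . b], [C → . c C c], [C → c . C c] }  — shift
  I7: { [C → c C . c] }  — shift
  I8: { [C → c C c .] }  — reduce
  I9: { [L → C , .] }  — reduce
  I10: { [L → C ; .] }  — reduce
  I11: { [L → , L . ,] }  — shift
  I12: { [L → , L , .] }  — reduce

Every state is either a pure shift/goto state or contains exactly one complete item and nothing to shift — no conflicts. The grammar is LR(0).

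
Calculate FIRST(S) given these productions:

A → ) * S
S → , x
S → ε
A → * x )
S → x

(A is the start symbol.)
{ ',', 'x', ε }

To compute FIRST(S), examine every production with S on the left-hand side, reading each right-hand side left to right until a non-nullable symbol is reached.

From S → , x:
  - ',' is a terminal: add ',' and stop
From S → ε:
  - ε-production, so ε ∈ FIRST(S)
From S → x:
  - x is a terminal: add 'x' and stop

Collecting: FIRST(S) = { ',', 'x', ε }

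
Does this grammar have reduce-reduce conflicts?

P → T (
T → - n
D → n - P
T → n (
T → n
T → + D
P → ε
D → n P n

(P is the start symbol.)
Augment with P' → P and build the canonical LR(0) collection (I0 = CLOSURE({[P' → . P]}), then GOTO on every symbol after a dot until no new states appear). It has 16 states:
  I0: { [P → . T (], [P → .], [P' → . P], [T → . + D], [T → . - n], [T → . n (], [T → . n] }  — shift, reduce
  I1: { [D → . n - P], [D → . n P n], [T → + . D] }  — shift
  I2: { [T → - . n] }  — shift
  I3: { [P' → P .] }  — accept
  I4: { [P → T . (] }  — shift
  I5: { [T → n . (], [T → n .] }  — shift, reduce
  I6: { [T → n ( .] }  — reduce
  I7: { [P → T ( .] }  — reduce
  I8: { [T → - n .] }  — reduce
  I9: { [T → + D .] }  — reduce
  I10: { [D → n . - P], [D → n . P n], [P → . T (], [P → .], [T → . + D], [T → . - n], [T → . n (], [T → . n] }  — shift, reduce
  I11: { [D → n - . P], [P → . T (], [P → .], [T → - . n], [T → . + D], [T → . - n], [T → . n (], [T → . n] }  — shift, reduce
  I12: { [D → n P . n] }  — shift
  I13: { [D → n P n .] }  — reduce
  I14: { [D → n - P .] }  — reduce
  I15: { [T → - n .], [T → n . (], [T → n .] }  — shift, 2 reduces

I15 contains complete items [T → - n .], [T → n .] — reduce-reduce conflict.

Answer: Yes — I15: [T → - n .] vs [T → n .]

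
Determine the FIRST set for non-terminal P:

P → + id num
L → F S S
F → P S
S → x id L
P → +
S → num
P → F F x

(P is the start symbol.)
{ '+' }

To compute FIRST(P), examine every production with P on the left-hand side, reading each right-hand side left to right until a non-nullable symbol is reached.

FIRST sets of the other non-terminals involved (by the same procedure, iterated to a fixed point):
  FIRST(F) = { '+' }

From P → + id num:
  - '+' is a terminal: add '+' and stop
From P → +:
  - '+' is a terminal: add '+' and stop
From P → F F x:
  - F is a non-terminal: add FIRST(F) \ {ε} = { '+' }
    F is not nullable, so stop

Collecting: FIRST(P) = { '+' }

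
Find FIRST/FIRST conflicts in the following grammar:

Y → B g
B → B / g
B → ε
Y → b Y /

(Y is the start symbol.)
FIRST sets of the non-terminals at (or reachable through a nullable prefix from) the front of some alternative:
  FIRST(B) = { '/', ε }

Productions for Y:
  Y → B g: FIRST = { '/', 'g' }
  Y → b Y /: FIRST = { 'b' }
Productions for B:
  B → B / g: FIRST = { '/' }
  B → ε: FIRST = { ε }

All alternatives of each non-terminal have pairwise disjoint FIRST sets.

Answer: No FIRST/FIRST conflicts.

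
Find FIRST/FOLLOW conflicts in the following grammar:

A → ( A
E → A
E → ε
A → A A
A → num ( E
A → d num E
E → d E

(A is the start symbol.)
A FIRST/FOLLOW conflict occurs when a non-terminal N has a nullable alternative N → β (β ⇒* ε) and another alternative N → α with FIRST(α) ∩ FOLLOW(N) ≠ ∅: on such a lookahead the parser cannot decide between expanding α and letting N vanish via β.

Nullable non-terminals: E.
FIRST sets used below: FIRST(A) = { '(', 'd', 'num' }

E: nullable alternative(s) E → ε; FOLLOW(E) = { $, '(', 'd', 'num' }
  E → A: FIRST \ {ε} = { '(', 'd', 'num' } — overlaps FOLLOW(E) on { '(', 'd', 'num' }: CONFLICT
  E → ε: FIRST \ {ε} = { } — this is the only nullable alternative, skip
  E → d E: FIRST \ {ε} = { 'd' } — overlaps FOLLOW(E) on { 'd' }: CONFLICT

A has no nullable alternative, so no FIRST/FOLLOW check is needed there.

So the grammar has 2 FIRST/FOLLOW conflicts (marked CONFLICT above).

Answer: Yes. E → A with FOLLOW(E) on { '(', 'd', 'num' }; E → d E with FOLLOW(E) on { 'd' }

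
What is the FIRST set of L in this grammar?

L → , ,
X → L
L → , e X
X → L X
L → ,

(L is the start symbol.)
To compute FIRST(L), examine every production with L on the left-hand side, reading each right-hand side left to right until a non-nullable symbol is reached.

From L → , ,:
  - ',' is a terminal: add ',' and stop
From L → , e X:
  - ',' is a terminal: add ',' and stop
From L → ,:
  - ',' is a terminal: add ',' and stop

Collecting: FIRST(L) = { ',' }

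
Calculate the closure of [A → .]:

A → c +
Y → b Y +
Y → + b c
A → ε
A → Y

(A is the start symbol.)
{ [A → .] }

To compute CLOSURE, for each item [A → α.Bβ] where B is a non-terminal, add [B → .γ] for all productions B → γ; repeat for the newly added items until nothing changes.

Start with: [A → .]
The dot is at the end, so nothing is added.

CLOSURE = { [A → .] }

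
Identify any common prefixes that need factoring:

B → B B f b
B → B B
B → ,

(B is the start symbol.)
Left-factoring is needed when two productions for the same non-terminal
share a common prefix on the right-hand side.

Productions for B:
  B → B B f b
  B → B B
  B → ,

Found common prefix 'B B' in productions for B

Answer: Yes, B has productions with common prefix 'B B'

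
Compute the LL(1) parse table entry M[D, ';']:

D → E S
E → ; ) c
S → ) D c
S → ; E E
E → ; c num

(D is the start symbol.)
D → E S

To find M[D, ';'], we find productions for D where ';' is in the predict set (PREDICT(N → α) = (FIRST(α) \ {ε}) ∪ (FOLLOW(N) if α ⇒* ε)).

Relevant sets:
  FIRST(E) = { ';' }

D → E S: PREDICT = { ';' }
  ';' is in predict set, so this production goes in M[D, ';']

M[D, ';'] = D → E S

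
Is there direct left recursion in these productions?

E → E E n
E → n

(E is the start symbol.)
Direct left recursion occurs when N → N α for some non-terminal N (the right-hand side begins with the left-hand side itself).

E → E E n: LEFT RECURSIVE (starts with E)
E → n: starts with n

The grammar has direct left recursion on: E.

Answer: Yes, E is left-recursive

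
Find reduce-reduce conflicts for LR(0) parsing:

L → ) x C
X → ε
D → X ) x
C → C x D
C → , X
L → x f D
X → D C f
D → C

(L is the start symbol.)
A reduce-reduce conflict occurs when an LR(0) state has two complete items [A → α .] and [B → β .] — both call for a reduction, and with no lookahead the parser cannot choose between them.

Augment with L' → L and build the canonical LR(0) collection (I0 = CLOSURE({[L' → . L]}), then GOTO on every symbol after a dot until no new states appear). It has 19 states:
  I0: { [L → . ) x C], [L → . x f D], [L' → . L] }  — shift
  I1: { [L → ) . x C] }  — shift
  I2: { [L' → L .] }  — accept
  I3: { [L → x . f D] }  — shift
  I4: { [C → . , X], [C → . C x D], [D → . C], [D → . X ) x], [L → x f . D], [X → . D C f], [X → .] }  — shift, reduce
  I5: { [C → , . X], [C → . , X], [C → . C x D], [D → . C], [D → . X ) x], [X → . D C f], [X → .] }  — shift, reduce
  I6: { [C → C . x D], [D → C .] }  — shift, reduce
  I7: { [C → . , X], [C → . C x D], [L → x f D .], [X → D . C f] }  — shift, reduce
  I8: { [D → X . ) x] }  — shift
  I9: { [D → X ) . x] }  — shift
  I10: { [D → X ) x .] }  — reduce
  I11: { [C → C . x D], [X → D C . f] }  — shift
  I12: { [X → D C f .] }  — reduce
  I13: { [C → . , X], [C → . C x D], [C → C x . D], [D → . C], [D → . X ) x], [X → . D C f], [X → .] }  — shift, reduce
  I14: { [C → . , X], [C → . C x D], [C → C x D .], [X → D . C f] }  — shift, reduce
  I15: { [C → . , X], [C → . C x D], [X → D . C f] }  — shift
  I16: { [C → , X .], [D → X . ) x] }  — shift, reduce
  I17: { [C → . , X], [C → . C x D], [L → ) x . C] }  — shift
  I18: { [C → C . x D], [L → ) x C .] }  — shift, reduce

No state contains more than one complete item.

Answer: No reduce-reduce conflicts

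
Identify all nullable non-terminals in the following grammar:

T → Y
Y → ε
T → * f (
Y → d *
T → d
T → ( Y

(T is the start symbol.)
{ 'T', 'Y' }

A non-terminal is nullable if it can derive ε (the empty string): either it has an ε-production, or it has a production whose right-hand side consists entirely of nullable non-terminals.

ε-productions: Y → ε
So Y is immediately nullable.
T → Y: every symbol on the right is nullable, so T is nullable too.
Every non-terminal is now nullable.
Nullable = { 'T', 'Y' }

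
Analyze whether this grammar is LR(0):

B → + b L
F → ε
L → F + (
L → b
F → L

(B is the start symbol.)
No. Shift-reduce conflict between [F → .] and [L → . b]

Augment with B' → B and build the canonical LR(0) collection (I0 = CLOSURE({[B' → . B]}), then GOTO on every symbol after a dot until no new states appear). It has 9 states:
  I0: { [B → . + b L], [B' → . B] }  — shift
  I1: { [B → + . b L] }  — shift
  I2: { [B' → B .] }  — accept
  I3: { [B → + b . L], [F → . L], [F → .], [L → . F + (], [L → . b] }  — shift, reduce
  I4: { [L → F . + (] }  — shift
  I5: { [B → + b L .], [F → L .] }  — 2 reduces
  I6: { [L → b .] }  — reduce
  I7: { [L → F + . (] }  — shift
  I8: { [L → F + ( .] }  — reduce

Conflict in state I3:
  Shift-reduce conflict between [F → .] and [L → . b]
So the grammar is NOT LR(0).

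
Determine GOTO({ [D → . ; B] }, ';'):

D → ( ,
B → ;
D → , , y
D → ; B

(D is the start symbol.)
{ [B → . ;], [D → ; . B] }

GOTO(I, ';') = CLOSURE({ [A → αX.β] : [A → α.Xβ] ∈ I, X = ';' })

Items with dot before ';', with the dot advanced:
  [D → . ; B] → [D → ; . B]
Closure of the advanced items:
  [D → ; . B] has the dot before B: add [B → . ;]

GOTO = { [B → . ;], [D → ; . B] }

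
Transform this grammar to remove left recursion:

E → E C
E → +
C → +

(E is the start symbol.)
E → + E'
E' → C E'
E' → ε
C → +

E is directly left-recursive. The standard transformation for
  A → A α₁ | ... | A α_m | β₁ | ... | β_n
is
  A  → β₁ A' | ... | β_n A'
  A' → α₁ A' | ... | α_m A' | ε

E → + becomes E → + E'
E → E C becomes E' → C E'
Add E' → ε

Productions for other non-terminals are unchanged:
  C → +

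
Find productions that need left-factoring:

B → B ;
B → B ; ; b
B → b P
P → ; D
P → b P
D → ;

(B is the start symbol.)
Yes, B has productions with common prefix 'B ;'

Left-factoring is needed when two productions for the same non-terminal
share a common prefix on the right-hand side.

Productions for B:
  B → B ;
  B → B ; ; b
  B → b P
Productions for P:
  P → ; D
  P → b P

Found common prefix 'B ;' in productions for B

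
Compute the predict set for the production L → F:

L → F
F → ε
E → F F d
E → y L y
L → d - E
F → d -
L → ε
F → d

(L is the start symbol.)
{ $, 'd', 'y' }

PREDICT(L → F) = (FIRST(RHS) \ {ε}) ∪ (FOLLOW(L) if ε ∈ FIRST(RHS), i.e. RHS ⇒* ε)
FIRST(F) = { 'd', ε }
FIRST(F) = { 'd', ε }
ε ∈ FIRST(F) (the right-hand side is nullable), so add FOLLOW(L) = { $, 'y' }
PREDICT(L → F) = { $, 'd', 'y' }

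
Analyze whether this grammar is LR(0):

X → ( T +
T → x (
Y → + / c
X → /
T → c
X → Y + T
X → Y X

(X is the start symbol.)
A grammar is LR(0) if no state in the canonical LR(0) collection has:
  - both a shift item (dot before a terminal) and a complete item (shift-reduce conflict), or
  - two or more complete items (reduce-reduce conflict; the accept item [X' → X .] counts as a complete item here).

Augment with X' → X and build the canonical LR(0) collection (I0 = CLOSURE({[X' → . X]}), then GOTO on every symbol after a dot until no new states appear). It has 16 states:
  I0: { [X → . ( T +], [X → . /], [X → . Y + T], [X → . Y X], [X' → . X], [Y → . + / c] }  — shift
  I1: { [T → . c], [T → . x (], [X → ( . T +] }  — shift
  I2: { [Y → + . / c] }  — shift
  I3: { [X → / .] }  — reduce
  I4: { [X' → X .] }  — accept
  I5: { [X → . ( T +], [X → . /], [X → . Y + T], [X → . Y X], [X → Y . + T], [X → Y . X], [Y → . + / c] }  — shift
  I6: { [T → . c], [T → . x (], [X → Y + . T], [Y → + . / c] }  — shift
  I7: { [X → Y X .] }  — reduce
  I8: { [Y → + / . c] }  — shift
  I9: { [X → Y + T .] }  — reduce
  I10: { [T → c .] }  — reduce
  I11: { [T → x . (] }  — shift
  I12: { [T → x ( .] }  — reduce
  I13: { [Y → + / c .] }  — reduce
  I14: { [X → ( T . +] }  — shift
  I15: { [X → ( T + .] }  — reduce

Every state is either a pure shift/goto state or contains exactly one complete item and nothing to shift — no conflicts. The grammar is LR(0).

Answer: Yes, the grammar is LR(0)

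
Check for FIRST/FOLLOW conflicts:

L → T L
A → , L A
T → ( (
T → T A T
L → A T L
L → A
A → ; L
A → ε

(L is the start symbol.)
Yes. L → T L with FOLLOW(L) on { '(' }; L → A T L with FOLLOW(L) on { '(', ',', ';' }; A → ',' L A with FOLLOW(A) on { ',' }; A → ';' L with FOLLOW(A) on { ';' }

A FIRST/FOLLOW conflict occurs when a non-terminal N has a nullable alternative N → β (β ⇒* ε) and another alternative N → α with FIRST(α) ∩ FOLLOW(N) ≠ ∅: on such a lookahead the parser cannot decide between expanding α and letting N vanish via β.

Nullable non-terminals: A, L.
FIRST sets used below: FIRST(T) = { '(' }, FIRST(A) = { ',', ';', ε }

A: nullable alternative(s) A → ε; FOLLOW(A) = { $, '(', ',', ';' }
  A → , L A: FIRST \ {ε} = { ',' } — overlaps FOLLOW(A) on { ',' }: CONFLICT
  A → ; L: FIRST \ {ε} = { ';' } — overlaps FOLLOW(A) on { ';' }: CONFLICT
  A → ε: FIRST \ {ε} = { } — this is the only nullable alternative, skip

L: nullable alternative(s) L → A; FOLLOW(L) = { $, '(', ',', ';' }
  L → T L: FIRST \ {ε} = { '(' } — overlaps FOLLOW(L) on { '(' }: CONFLICT
  L → A T L: FIRST \ {ε} = { '(', ',', ';' } — overlaps FOLLOW(L) on { '(', ',', ';' }: CONFLICT
  L → A: FIRST \ {ε} = { ',', ';' } — this is the only nullable alternative, skip

T has no nullable alternative, so no FIRST/FOLLOW check is needed there.

So the grammar has 4 FIRST/FOLLOW conflicts (marked CONFLICT above).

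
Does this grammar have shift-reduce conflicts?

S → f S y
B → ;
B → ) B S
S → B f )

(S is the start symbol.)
A shift-reduce conflict occurs when an LR(0) state has both:
  - a complete (reduce) item [A → α .] (dot at the end), and
  - a shift item [B → β . c γ] (dot before a terminal).

Augment with S' → S and build the canonical LR(0) collection (I0 = CLOSURE({[S' → . S]}), then GOTO on every symbol after a dot until no new states appear). It has 12 states:
  I0: { [B → . ) B S], [B → . ;], [S → . B f )], [S → . f S y], [S' → . S] }  — shift
  I1: { [B → ) . B S], [B → . ) B S], [B → . ;] }  — shift
  I2: { [B → ; .] }  — reduce
  I3: { [S → B . f )] }  — shift
  I4: { [S' → S .] }  — accept
  I5: { [B → . ) B S], [B → . ;], [S → . B f )], [S → . f S y], [S → f . S y] }  — shift
  I6: { [S → f S . y] }  — shift
  I7: { [S → f S y .] }  — reduce
  I8: { [S → B f . )] }  — shift
  I9: { [S → B f ) .] }  — reduce
  I10: { [B → ) B . S], [B → . ) B S], [B → . ;], [S → . B f )], [S → . f S y] }  — shift
  I11: { [B → ) B S .] }  — reduce

No state contains both a complete item and a shift item.

Answer: No shift-reduce conflicts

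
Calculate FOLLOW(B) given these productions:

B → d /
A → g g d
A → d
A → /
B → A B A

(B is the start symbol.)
To compute FOLLOW(B), find every occurrence of B on a right-hand side N → α B β: add FIRST(β) \ {ε}, and if β is empty or nullable also add FOLLOW(N). Iterate to a fixed point.

B is the start symbol, so $ ∈ FOLLOW(B).
In B → A B A: B is followed by A, add FIRST(A) \ {ε} = { '/', 'd', 'g' }

Taking the union: FOLLOW(B) = { $, '/', 'd', 'g' }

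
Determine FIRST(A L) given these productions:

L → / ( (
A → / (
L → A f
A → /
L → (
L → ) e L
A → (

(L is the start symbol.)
FIRST sets of the non-terminals involved (from the grammar, by fixed-point iteration):
  FIRST(A) = { '(', '/' }

To compute FIRST(A L), process the symbols left to right:
Symbol A is a non-terminal. Add FIRST(A) \ {ε} = { '(', '/' }
A is not nullable (ε ∉ FIRST(A)), so stop here.
FIRST(A L) = { '(', '/' }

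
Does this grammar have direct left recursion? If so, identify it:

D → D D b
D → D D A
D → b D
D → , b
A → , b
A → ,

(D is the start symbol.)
Yes, D is left-recursive

Direct left recursion occurs when N → N α for some non-terminal N (the right-hand side begins with the left-hand side itself).

D → D D b: LEFT RECURSIVE (starts with D)
D → D D A: LEFT RECURSIVE (starts with D)
D → b D: starts with b
D → , b: starts with ','
A → , b: starts with ','
A → ,: starts with ','

The grammar has direct left recursion on: D.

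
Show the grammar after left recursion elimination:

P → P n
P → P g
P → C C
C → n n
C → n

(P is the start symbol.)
P is directly left-recursive. The standard transformation for
  A → A α₁ | ... | A α_m | β₁ | ... | β_n
is
  A  → β₁ A' | ... | β_n A'
  A' → α₁ A' | ... | α_m A' | ε

P → C C becomes P → C C P'
P → P n becomes P' → n P'
P → P g becomes P' → g P'
Add P' → ε

Productions for other non-terminals are unchanged:
  C → n n
  C → n

Resulting grammar:
P → C C P'
P' → n P'
P' → g P'
P' → ε
C → n n
C → n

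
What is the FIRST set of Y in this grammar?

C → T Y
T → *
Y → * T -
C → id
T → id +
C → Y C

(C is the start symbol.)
{ '*' }

To compute FIRST(Y), examine every production with Y on the left-hand side, reading each right-hand side left to right until a non-nullable symbol is reached.

From Y → * T -:
  - '*' is a terminal: add '*' and stop

Collecting: FIRST(Y) = { '*' }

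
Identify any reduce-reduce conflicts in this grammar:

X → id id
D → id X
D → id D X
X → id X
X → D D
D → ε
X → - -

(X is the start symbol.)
Augment with X' → X and build the canonical LR(0) collection (I0 = CLOSURE({[X' → . X]}), then GOTO on every symbol after a dot until no new states appear). It has 14 states:
  I0: { [D → . id D X], [D → . id X], [D → .], [X → . - -], [X → . D D], [X → . id X], [X → . id id], [X' → . X] }  — shift, reduce
  I1: { [X → - . -] }  — shift
  I2: { [D → . id D X], [D → . id X], [D → .], [X → D . D] }  — shift, reduce
  I3: { [X' → X .] }  — accept
  I4: { [D → . id D X], [D → . id X], [D → .], [D → id . D X], [D → id . X], [X → . - -], [X → . D D], [X → . id X], [X → . id id], [X → id . X], [X → id . id] }  — shift, reduce
  I5: { [D → . id D X], [D → . id X], [D → .], [D → id D . X], [X → . - -], [X → . D D], [X → . id X], [X → . id id], [X → D . D] }  — shift, reduce
  I6: { [D → id X .], [X → id X .] }  — 2 reduces
  I7: { [D → . id D X], [D → . id X], [D → .], [D → id . D X], [D → id . X], [X → . - -], [X → . D D], [X → . id X], [X → . id id], [X → id . X], [X → id . id], [X → id id .] }  — shift, 2 reduces
  I8: { [D → . id D X], [D → . id X], [D → .], [X → D . D], [X → D D .] }  — shift, 2 reduces
  I9: { [D → id D X .] }  — reduce
  I10: { [X → D D .] }  — reduce
  I11: { [D → . id D X], [D → . id X], [D → .], [D → id . D X], [D → id . X], [X → . - -], [X → . D D], [X → . id X], [X → . id id] }  — shift, reduce
  I12: { [D → id X .] }  — reduce
  I13: { [X → - - .] }  — reduce

I6 contains complete items [D → id X .], [X → id X .] — reduce-reduce conflict.
I7 contains complete items [D → .], [X → id id .] — reduce-reduce conflict.
I8 contains complete items [D → .], [X → D D .] — reduce-reduce conflict.

Answer: Yes — I6: [D → id X .] vs [X → id X .]; I7: [D → .] vs [X → id id .]; I8: [D → .] vs [X → D D .]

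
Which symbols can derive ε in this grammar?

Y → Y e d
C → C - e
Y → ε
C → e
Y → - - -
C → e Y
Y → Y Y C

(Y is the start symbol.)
ε-productions: Y → ε
So Y is immediately nullable.
No further non-terminal can be added: every production for the remaining non-terminals contains a terminal or a non-nullable non-terminal.
Nullable = { 'Y' }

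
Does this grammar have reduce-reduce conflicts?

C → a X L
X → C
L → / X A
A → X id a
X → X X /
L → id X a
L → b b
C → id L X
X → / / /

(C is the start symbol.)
Augment with C' → C and build the canonical LR(0) collection (I0 = CLOSURE({[C' → . C]}), then GOTO on every symbol after a dot until no new states appear). It has 29 states:
  I0: { [C → . a X L], [C → . id L X], [C' → . C] }  — shift
  I1: { [C' → C .] }  — accept
  I2: { [C → . a X L], [C → . id L X], [C → a . X L], [X → . / / /], [X → . C], [X → . X X /] }  — shift
  I3: { [C → id . L X], [L → . / X A], [L → . b b], [L → . id X a] }  — shift
  I4: { [C → . a X L], [C → . id L X], [L → / . X A], [X → . / / /], [X → . C], [X → . X X /] }  — shift
  I5: { [C → . a X L], [C → . id L X], [C → id L . X], [X → . / / /], [X → . C], [X → . X X /] }  — shift
  I6: { [L → b . b] }  — shift
  I7: { [C → . a X L], [C → . id L X], [L → id . X a], [X → . / / /], [X → . C], [X → . X X /] }  — shift
  I8: { [X → / . / /] }  — shift
  I9: { [X → C .] }  — reduce
  I10: { [C → . a X L], [C → . id L X], [L → id X . a], [X → . / / /], [X → . C], [X → . X X /], [X → X . X /] }  — shift
  I11: { [C → . a X L], [C → . id L X], [X → . / / /], [X → . C], [X → . X X /], [X → X . X /], [X → X X . /] }  — shift
  I12: { [C → . a X L], [C → . id L X], [C → a . X L], [L → id X a .], [X → . / / /], [X → . C], [X → . X X /] }  — shift, reduce
  I13: { [C → . a X L], [C → . id L X], [C → a X . L], [L → . / X A], [L → . b b], [L → . id X a], [X → . / / /], [X → . C], [X → . X X /], [X → X . X /] }  — shift
  I14: { [C → . a X L], [C → . id L X], [L → / . X A], [X → . / / /], [X → . C], [X → . X X /], [X → / . / /] }  — shift
  I15: { [C → a X L .] }  — reduce
  I16: { [C → . a X L], [C → . id L X], [C → id . L X], [L → . / X A], [L → . b b], [L → . id X a], [L → id . X a], [X → . / / /], [X → . C], [X → . X X /] }  — shift
  I17: { [X → / . / /], [X → / / . /] }  — shift
  I18: { [A → . X id a], [C → . a X L], [C → . id L X], [L → / X . A], [X → . / / /], [X → . C], [X → . X X /], [X → X . X /] }  — shift
  I19: { [L → / X A .] }  — reduce
  I20: { [A → X . id a], [C → . a X L], [C → . id L X], [X → . / / /], [X → . C], [X → . X X /], [X → X . X /], [X → X X . /] }  — shift
  I21: { [X → / . / /], [X → X X / .] }  — shift, reduce
  I22: { [A → X id . a], [C → id . L X], [L → . / X A], [L → . b b], [L → . id X a] }  — shift
  I23: { [A → X id a .] }  — reduce
  I24: { [X → / / . /] }  — shift
  I25: { [X → / / / .] }  — reduce
  I26: { [X → / / . /], [X → / / / .] }  — shift, reduce
  I27: { [L → b b .] }  — reduce
  I28: { [C → . a X L], [C → . id L X], [C → id L X .], [X → . / / /], [X → . C], [X → . X X /], [X → X . X /] }  — shift, reduce

No state contains more than one complete item.

Answer: No reduce-reduce conflicts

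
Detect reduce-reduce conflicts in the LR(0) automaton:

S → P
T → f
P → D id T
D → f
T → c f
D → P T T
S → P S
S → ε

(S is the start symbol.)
Yes — I2: [S → .] vs [S → P .]; I8: [D → f .] vs [T → f .]

A reduce-reduce conflict occurs when an LR(0) state has two complete items [A → α .] and [B → β .] — both call for a reduction, and with no lookahead the parser cannot choose between them.

Augment with S' → S and build the canonical LR(0) collection (I0 = CLOSURE({[S' → . S]}), then GOTO on every symbol after a dot until no new states appear). It has 14 states:
  I0: { [D → . P T T], [D → . f], [P → . D id T], [S → . P S], [S → . P], [S → .], [S' → . S] }  — shift, reduce
  I1: { [P → D . id T] }  — shift
  I2: { [D → . P T T], [D → . f], [D → P . T T], [P → . D id T], [S → . P S], [S → . P], [S → .], [S → P . S], [S → P .], [T → . c f], [T → . f] }  — shift, 2 reduces
  I3: { [S' → S .] }  — accept
  I4: { [D → f .] }  — reduce
  I5: { [S → P S .] }  — reduce
  I6: { [D → P T . T], [T → . c f], [T → . f] }  — shift
  I7: { [T → c . f] }  — shift
  I8: { [D → f .], [T → f .] }  — 2 reduces
  I9: { [T → c f .] }  — reduce
  I10: { [D → P T T .] }  — reduce
  I11: { [T → f .] }  — reduce
  I12: { [P → D id . T], [T → . c f], [T → . f] }  — shift
  I13: { [P → D id T .] }  — reduce

I2 contains complete items [S → .], [S → P .] — reduce-reduce conflict.
I8 contains complete items [D → f .], [T → f .] — reduce-reduce conflict.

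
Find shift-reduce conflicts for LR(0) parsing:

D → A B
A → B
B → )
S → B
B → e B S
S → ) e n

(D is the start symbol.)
A shift-reduce conflict occurs when an LR(0) state has both:
  - a complete (reduce) item [A → α .] (dot at the end), and
  - a shift item [B → β . c γ] (dot before a terminal).

Augment with D' → D and build the canonical LR(0) collection (I0 = CLOSURE({[D' → . D]}), then GOTO on every symbol after a dot until no new states appear). It has 13 states:
  I0: { [A → . B], [B → . )], [B → . e B S], [D → . A B], [D' → . D] }  — shift
  I1: { [B → ) .] }  — reduce
  I2: { [B → . )], [B → . e B S], [D → A . B] }  — shift
  I3: { [A → B .] }  — reduce
  I4: { [D' → D .] }  — accept
  I5: { [B → . )], [B → . e B S], [B → e . B S] }  — shift
  I6: { [B → . )], [B → . e B S], [B → e B . S], [S → . ) e n], [S → . B] }  — shift
  I7: { [B → ) .], [S → ) . e n] }  — shift, reduce
  I8: { [S → B .] }  — reduce
  I9: { [B → e B S .] }  — reduce
  I10: { [S → ) e . n] }  — shift
  I11: { [S → ) e n .] }  — reduce
  I12: { [D → A B .] }  — reduce

I7 contains reduce item [B → ) .] and shift item [S → ) . e n] — shift-reduce conflict.

Answer: Yes — I7: [B → ) .] vs [S → ) . e n]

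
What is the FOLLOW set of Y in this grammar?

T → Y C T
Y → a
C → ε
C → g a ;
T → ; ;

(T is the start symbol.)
{ ';', 'a', 'g' }

To compute FOLLOW(Y), find every occurrence of Y on a right-hand side N → α Y β: add FIRST(β) \ {ε}, and if β is empty or nullable also add FOLLOW(N). Iterate to a fixed point.

In T → Y C T: Y is followed by C T, add FIRST(C T) \ {ε} = { ';', 'a', 'g' }

Taking the union: FOLLOW(Y) = { ';', 'a', 'g' }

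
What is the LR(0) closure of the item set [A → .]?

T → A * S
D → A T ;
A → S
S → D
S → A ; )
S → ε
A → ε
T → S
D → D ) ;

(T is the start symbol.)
{ [A → .] }

Start with: [A → .]
The dot is at the end, so nothing is added.

CLOSURE = { [A → .] }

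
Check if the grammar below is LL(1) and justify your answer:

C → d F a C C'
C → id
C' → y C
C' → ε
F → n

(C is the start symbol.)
A grammar is LL(1) if for each non-terminal N with multiple productions, the predict sets of those productions are pairwise disjoint, where PREDICT(N → α) = (FIRST(α) \ {ε}) ∪ (FOLLOW(N) if α ⇒* ε).

Relevant sets:
  FOLLOW(C') = { $, 'y' }

For C:
  PREDICT(C → d F a C C') = { 'd' }
  PREDICT(C → id) = { 'id' }
For C':
  PREDICT(C' → y C) = { 'y' }
  PREDICT(C' → ε) = { $, 'y' }
F has a single production, so nothing to check there.

Conflict found: Predict set conflict for C': { 'y' }
The grammar is NOT LL(1).

Answer: No. Predict set conflict for C': { 'y' }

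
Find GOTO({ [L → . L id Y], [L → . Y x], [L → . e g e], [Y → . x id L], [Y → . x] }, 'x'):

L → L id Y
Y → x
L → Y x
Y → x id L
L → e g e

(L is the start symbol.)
GOTO(I, 'x') = CLOSURE({ [A → αX.β] : [A → α.Xβ] ∈ I, X = 'x' })

Items with dot before 'x', with the dot advanced:
  [Y → . x] → [Y → x .]
  [Y → . x id L] → [Y → x . id L]
Closure adds nothing (no advanced item has the dot before a non-terminal).

GOTO = { [Y → x . id L], [Y → x .] }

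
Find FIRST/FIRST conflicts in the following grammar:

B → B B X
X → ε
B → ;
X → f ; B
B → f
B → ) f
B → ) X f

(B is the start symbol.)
A FIRST/FIRST conflict occurs when two productions N → α and N → β for the same non-terminal have FIRST(α) ∩ FIRST(β) ≠ ∅ (with ε ∈ FIRST of a nullable right-hand side, so two nullable alternatives also conflict).

FIRST sets of the non-terminals at (or reachable through a nullable prefix from) the front of some alternative:
  FIRST(B) = { ')', ';', 'f' }

Productions for B:
  B → B B X: FIRST = { ')', ';', 'f' }
  B → ;: FIRST = { ';' }
  B → f: FIRST = { 'f' }
  B → ) f: FIRST = { ')' }
  B → ) X f: FIRST = { ')' }
Productions for X:
  X → ε: FIRST = { ε }
  X → f ; B: FIRST = { 'f' }

Conflict for B: B → B B X and B → ;
  Overlap: { ';' }
Conflict for B: B → B B X and B → f
  Overlap: { 'f' }
Conflict for B: B → B B X and B → ) f
  Overlap: { ')' }
Conflict for B: B → B B X and B → ) X f
  Overlap: { ')' }
Conflict for B: B → ) f and B → ) X f
  Overlap: { ')' }

Answer: Yes. B → B B X / B → ';' on { ';' }; B → B B X / B → f on { 'f' }; B → B B X / B → ')' f on { ')' }; B → B B X / B → ')' X f on { ')' }; B → ')' f / B → ')' X f on { ')' }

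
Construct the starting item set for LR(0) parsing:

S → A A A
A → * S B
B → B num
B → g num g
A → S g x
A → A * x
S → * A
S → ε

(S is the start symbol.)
First, augment the grammar with S' → S
I₀ = CLOSURE({ [S' → . S] }):
  [S' → . S] has the dot before S: add [S → . A A A], [S → . * A], [S → .]
  [S → . A A A] has the dot before A: add [A → . * S B], [A → . S g x], [A → . A * x]
No further items can be added.

I₀ = { [A → . * S B], [A → . A * x], [A → . S g x], [S → . * A], [S → . A A A], [S → .], [S' → . S] }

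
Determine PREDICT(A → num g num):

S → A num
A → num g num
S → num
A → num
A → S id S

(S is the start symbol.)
{ 'num' }

PREDICT(A → num g num) = (FIRST(RHS) \ {ε}) ∪ (FOLLOW(A) if ε ∈ FIRST(RHS), i.e. RHS ⇒* ε)
FIRST(num g num) = { 'num' }
ε ∉ FIRST(num g num), so FOLLOW(A) is not added.
PREDICT(A → num g num) = { 'num' }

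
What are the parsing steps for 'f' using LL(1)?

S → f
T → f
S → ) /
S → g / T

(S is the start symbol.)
LL(1) parsing maintains a stack (initially the start symbol over $) and the input. At each step: if the stack top is a terminal, match it against the current input token; if it is a non-terminal N, replace it with the RHS of M[N, lookahead] (the unique production whose predict set contains the lookahead).

Stack is shown with the top on the left.

Stack  Input  Action
--------------------
S $    f $    output S → f
f $    f $    match 'f'
$      $      accept

The string is accepted.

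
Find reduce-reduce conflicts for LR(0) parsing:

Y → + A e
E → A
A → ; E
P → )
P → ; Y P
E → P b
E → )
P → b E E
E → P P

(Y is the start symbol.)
A reduce-reduce conflict occurs when an LR(0) state has two complete items [A → α .] and [B → β .] — both call for a reduction, and with no lookahead the parser cannot choose between them.

Augment with Y' → Y and build the canonical LR(0) collection (I0 = CLOSURE({[Y' → . Y]}), then GOTO on every symbol after a dot until no new states appear). It has 20 states:
  I0: { [Y → . + A e], [Y' → . Y] }  — shift
  I1: { [A → . ; E], [Y → + . A e] }  — shift
  I2: { [Y' → Y .] }  — accept
  I3: { [A → . ; E], [A → ; . E], [E → . )], [E → . A], [E → . P P], [E → . P b], [P → . )], [P → . ; Y P], [P → . b E E] }  — shift
  I4: { [Y → + A . e] }  — shift
  I5: { [Y → + A e .] }  — reduce
  I6: { [E → ) .], [P → ) .] }  — 2 reduces
  I7: { [A → . ; E], [A → ; . E], [E → . )], [E → . A], [E → . P P], [E → . P b], [P → . )], [P → . ; Y P], [P → . b E E], [P → ; . Y P], [Y → . + A e] }  — shift
  I8: { [E → A .] }  — reduce
  I9: { [A → ; E .] }  — reduce
  I10: { [E → P . P], [E → P . b], [P → . )], [P → . ; Y P], [P → . b E E] }  — shift
  I11: { [A → . ; E], [E → . )], [E → . A], [E → . P P], [E → . P b], [P → . )], [P → . ; Y P], [P → . b E E], [P → b . E E] }  — shift
  I12: { [A → . ; E], [E → . )], [E → . A], [E → . P P], [E → . P b], [P → . )], [P → . ; Y P], [P → . b E E], [P → b E . E] }  — shift
  I13: { [P → b E E .] }  — reduce
  I14: { [P → ) .] }  — reduce
  I15: { [P → ; . Y P], [Y → . + A e] }  — shift
  I16: { [E → P P .] }  — reduce
  I17: { [A → . ; E], [E → . )], [E → . A], [E → . P P], [E → . P b], [E → P b .], [P → . )], [P → . ; Y P], [P → . b E E], [P → b . E E] }  — shift, reduce
  I18: { [P → . )], [P → . ; Y P], [P → . b E E], [P → ; Y . P] }  — shift
  I19: { [P → ; Y P .] }  — reduce

I6 contains complete items [E → ) .], [P → ) .] — reduce-reduce conflict.

Answer: Yes — I6: [E → ) .] vs [P → ) .]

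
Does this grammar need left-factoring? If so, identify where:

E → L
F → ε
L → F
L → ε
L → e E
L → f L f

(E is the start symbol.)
No, left-factoring is not needed

Left-factoring is needed when two productions for the same non-terminal
share a common prefix on the right-hand side.

Productions for L:
  L → F
  L → ε
  L → e E
  L → f L f

No common prefixes found.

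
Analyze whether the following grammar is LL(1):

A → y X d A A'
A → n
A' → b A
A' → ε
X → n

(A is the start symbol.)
A grammar is LL(1) if for each non-terminal N with multiple productions, the predict sets of those productions are pairwise disjoint, where PREDICT(N → α) = (FIRST(α) \ {ε}) ∪ (FOLLOW(N) if α ⇒* ε).

Relevant sets:
  FOLLOW(A') = { $, 'b' }

For A:
  PREDICT(A → y X d A A') = { 'y' }
  PREDICT(A → n) = { 'n' }
For A':
  PREDICT(A' → b A) = { 'b' }
  PREDICT(A' → ε) = { $, 'b' }
X has a single production, so nothing to check there.

Conflict found: Predict set conflict for A': { 'b' }
The grammar is NOT LL(1).

Answer: No. Predict set conflict for A': { 'b' }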